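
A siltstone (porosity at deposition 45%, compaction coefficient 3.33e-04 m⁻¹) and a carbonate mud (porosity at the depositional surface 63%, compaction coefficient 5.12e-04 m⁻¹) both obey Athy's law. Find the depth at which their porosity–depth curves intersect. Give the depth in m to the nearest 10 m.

Working in km (1 km = 1000 m; k in km⁻¹ = k in m⁻¹ × 1000):
Set phi₀ₐ e^(−kₐz) = phi₀ᵦ e^(−kᵦz) ⇒ ln(phi₀ₐ/phi₀ᵦ) = (kₐ − kᵦ)·z
z = ln(0.45/0.63) / (0.333 − 0.512) = -0.3365 / -0.179 = 1.880 km

1880 m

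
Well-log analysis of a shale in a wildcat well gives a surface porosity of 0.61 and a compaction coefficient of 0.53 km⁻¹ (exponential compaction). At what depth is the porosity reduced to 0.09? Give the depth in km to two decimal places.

Invert Athy's law: d = ln(n₀/n) / c
d = ln(0.61/0.09) / 0.53 = ln(6.778) / 0.53 = 1.9136 / 0.53 = 3.611 km

3.61 km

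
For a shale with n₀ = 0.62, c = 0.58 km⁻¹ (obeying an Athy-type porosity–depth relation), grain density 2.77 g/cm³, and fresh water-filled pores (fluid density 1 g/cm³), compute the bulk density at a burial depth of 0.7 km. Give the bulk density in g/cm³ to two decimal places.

2.04 g/cm³

Porosity at depth: n = 0.62·exp(−0.58×0.7) = 0.62×0.6663 = 0.4131
Bulk density: ρ_b = (1−n)ρ_g + n·ρ_f = 0.5869×2.77 + 0.4131×1
       = 1.626 + 0.413 = 2.039 g/cm³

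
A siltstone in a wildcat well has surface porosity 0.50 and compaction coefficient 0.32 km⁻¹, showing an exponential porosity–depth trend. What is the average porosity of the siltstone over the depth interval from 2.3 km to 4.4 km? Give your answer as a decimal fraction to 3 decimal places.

⟨φ⟩ = (1/(Z₂−Z₁)) ∫ φ₀ e^(−cZ) dZ = φ₀·(e^(−c·Z₁) − e^(−c·Z₂)) / (c·(Z₂−Z₁))
e^(−0.32×2.3) = 0.4790; e^(−0.32×4.4) = 0.2446
⟨φ⟩ = 0.5 × (0.4790 − 0.2446) / (0.32 × 2.1) = 0.5 × 0.3488 = 0.1744

0.174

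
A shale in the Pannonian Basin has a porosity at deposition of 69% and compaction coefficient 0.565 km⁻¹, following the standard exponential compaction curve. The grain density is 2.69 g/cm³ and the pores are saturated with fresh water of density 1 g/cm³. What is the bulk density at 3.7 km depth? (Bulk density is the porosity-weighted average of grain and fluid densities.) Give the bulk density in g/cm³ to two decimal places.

2.55 g/cm³

Porosity at depth: phi = 0.69·exp(−0.565×3.7) = 0.69×0.1236 = 0.0853
Bulk density: ρ_b = (1−phi)ρ_g + phi·ρ_f = 0.9147×2.69 + 0.0853×1
       = 2.461 + 0.085 = 2.546 g/cm³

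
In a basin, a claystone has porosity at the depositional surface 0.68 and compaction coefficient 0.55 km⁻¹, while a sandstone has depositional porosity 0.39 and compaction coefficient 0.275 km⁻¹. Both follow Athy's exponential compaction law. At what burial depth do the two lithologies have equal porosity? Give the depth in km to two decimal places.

2.02 km

Set n₀ₐ e^(−βₐd) = n₀ᵦ e^(−βᵦd) ⇒ ln(n₀ₐ/n₀ᵦ) = (βₐ − βᵦ)·d
d = ln(0.68/0.39) / (0.55 − 0.275) = 0.5559 / 0.275 = 2.022 km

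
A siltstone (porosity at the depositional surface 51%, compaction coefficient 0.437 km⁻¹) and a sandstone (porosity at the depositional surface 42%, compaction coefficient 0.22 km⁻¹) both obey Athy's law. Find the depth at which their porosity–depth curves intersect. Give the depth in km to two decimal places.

Set φ₀ₐ e^(−cₐZ) = φ₀ᵦ e^(−cᵦZ) ⇒ ln(φ₀ₐ/φ₀ᵦ) = (cₐ − cᵦ)·Z
Z = ln(0.51/0.42) / (0.437 − 0.22) = 0.1942 / 0.217 = 0.895 km

0.89 km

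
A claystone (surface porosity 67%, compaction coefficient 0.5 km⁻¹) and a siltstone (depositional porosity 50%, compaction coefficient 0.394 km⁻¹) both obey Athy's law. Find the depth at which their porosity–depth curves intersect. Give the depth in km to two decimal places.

2.76 km

Set φ₀ₐ e^(−kₐZ) = φ₀ᵦ e^(−kᵦZ) ⇒ ln(φ₀ₐ/φ₀ᵦ) = (kₐ − kᵦ)·Z
Z = ln(0.67/0.5) / (0.5 − 0.394) = 0.2927 / 0.106 = 2.761 km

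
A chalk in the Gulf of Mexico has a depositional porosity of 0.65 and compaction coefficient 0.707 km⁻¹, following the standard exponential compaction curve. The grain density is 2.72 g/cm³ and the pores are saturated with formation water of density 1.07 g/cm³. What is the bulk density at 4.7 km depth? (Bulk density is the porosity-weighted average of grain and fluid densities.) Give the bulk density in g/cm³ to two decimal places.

2.68 g/cm³

Porosity at depth: n = 0.65·exp(−0.707×4.7) = 0.65×0.0360 = 0.0234
Bulk density: ρ_b = (1−n)ρ_g + n·ρ_f = 0.9766×2.72 + 0.0234×1.07
       = 2.656 + 0.025 = 2.681 g/cm³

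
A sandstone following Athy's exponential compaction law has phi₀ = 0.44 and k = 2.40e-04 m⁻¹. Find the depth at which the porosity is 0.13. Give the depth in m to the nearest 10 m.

Working in km (1 km = 1000 m; k in km⁻¹ = k in m⁻¹ × 1000):
Invert Athy's law: d = ln(phi₀/phi) / k
d = ln(0.44/0.13) / 0.24 = ln(3.385) / 0.24 = 1.2192 / 0.24 = 5.080 km

5080 m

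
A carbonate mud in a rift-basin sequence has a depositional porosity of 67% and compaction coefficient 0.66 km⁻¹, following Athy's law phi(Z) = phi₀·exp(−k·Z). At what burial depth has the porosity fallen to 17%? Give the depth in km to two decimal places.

Invert Athy's law: Z = ln(phi₀/phi) / k
Z = ln(0.67/0.17) / 0.66 = ln(3.941) / 0.66 = 1.3715 / 0.66 = 2.078 km

2.08 km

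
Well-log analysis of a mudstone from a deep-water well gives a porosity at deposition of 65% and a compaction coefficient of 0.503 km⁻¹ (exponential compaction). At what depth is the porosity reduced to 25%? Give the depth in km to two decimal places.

1.90 km

Invert Athy's law: z = ln(φ₀/φ) / k
z = ln(0.65/0.25) / 0.503 = ln(2.6) / 0.503 = 0.9555 / 0.503 = 1.900 km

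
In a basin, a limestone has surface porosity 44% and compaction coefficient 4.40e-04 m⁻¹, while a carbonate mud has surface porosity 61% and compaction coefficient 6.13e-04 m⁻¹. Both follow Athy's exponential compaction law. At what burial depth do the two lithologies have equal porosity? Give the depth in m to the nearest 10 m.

Working in km (1 km = 1000 m; β in km⁻¹ = β in m⁻¹ × 1000):
Set n₀ₐ e^(−βₐZ) = n₀ᵦ e^(−βᵦZ) ⇒ ln(n₀ₐ/n₀ᵦ) = (βₐ − βᵦ)·Z
Z = ln(0.44/0.61) / (0.44 − 0.613) = -0.3267 / -0.173 = 1.888 km

1890 m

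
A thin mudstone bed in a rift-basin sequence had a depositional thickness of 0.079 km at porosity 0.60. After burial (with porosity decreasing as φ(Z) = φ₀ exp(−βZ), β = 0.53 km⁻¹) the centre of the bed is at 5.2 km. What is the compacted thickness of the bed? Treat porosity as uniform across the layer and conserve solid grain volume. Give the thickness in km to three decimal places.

0.033 km

Porosity at 5.2 km: φ = 0.6·exp(−0.53×5.2) = 0.0381
Solid-volume conservation: h(1−φ) = h₀(1−φ₀) ⇒ h = h₀·(1−φ₀)/(1−φ)
h = 0.079 × (1 − 0.6)/(1 − 0.0381) = 0.079 × 0.4159 = 0.0329 km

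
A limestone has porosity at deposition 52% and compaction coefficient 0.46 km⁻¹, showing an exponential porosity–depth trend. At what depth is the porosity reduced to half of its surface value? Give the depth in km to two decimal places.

1.51 km

phi/phi₀ = 1/2 ⇒ exp(−k·d) = 1/2 ⇒ d = ln(2) / k
d = 0.6931 / 0.46 = 1.507 km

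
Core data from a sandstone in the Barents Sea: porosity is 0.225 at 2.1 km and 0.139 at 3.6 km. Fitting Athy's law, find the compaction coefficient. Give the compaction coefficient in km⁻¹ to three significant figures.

Athy: n(z) = n₀ e^(−cz) ⇒ n₁/n₂ = e^{c(z₂−z₁)} ⇒ c = ln(n₁/n₂)/(z₂−z₁)
c = ln(0.225/0.139) / (3.6 − 2.1) = ln(1.619) / 1.5 = 0.4816 / 1.5 = 0.3211 km⁻¹

0.321 km⁻¹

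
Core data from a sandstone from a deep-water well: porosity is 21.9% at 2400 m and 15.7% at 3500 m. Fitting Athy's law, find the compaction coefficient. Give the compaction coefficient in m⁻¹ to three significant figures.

Working in km (1 km = 1000 m; β in km⁻¹ = β in m⁻¹ × 1000):
Athy: φ(d) = φ₀ e^(−βd) ⇒ φ₁/φ₂ = e^{β(d₂−d₁)} ⇒ β = ln(φ₁/φ₂)/(d₂−d₁)
β = ln(0.219/0.157) / (3.5 − 2.4) = ln(1.395) / 1.1 = 0.3328 / 1.1 = 0.3026 km⁻¹

0.000303 m⁻¹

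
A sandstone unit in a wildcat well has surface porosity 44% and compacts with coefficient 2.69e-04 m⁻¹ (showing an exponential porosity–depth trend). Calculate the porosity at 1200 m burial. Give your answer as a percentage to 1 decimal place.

31.9%

Working in km (1 km = 1000 m; k in km⁻¹ = k in m⁻¹ × 1000):
φ = φ₀·exp(−k·Z) = 0.44 × exp(−0.269 × 1.2) = 0.44 × exp(−0.3228)
  = 0.44 × 0.7241 = 0.3186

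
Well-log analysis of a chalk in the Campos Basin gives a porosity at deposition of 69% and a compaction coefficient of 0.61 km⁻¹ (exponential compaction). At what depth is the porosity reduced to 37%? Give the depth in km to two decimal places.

Invert Athy's law: Z = ln(phi₀/phi) / k
Z = ln(0.69/0.37) / 0.61 = ln(1.865) / 0.61 = 0.6232 / 0.61 = 1.022 km

1.02 km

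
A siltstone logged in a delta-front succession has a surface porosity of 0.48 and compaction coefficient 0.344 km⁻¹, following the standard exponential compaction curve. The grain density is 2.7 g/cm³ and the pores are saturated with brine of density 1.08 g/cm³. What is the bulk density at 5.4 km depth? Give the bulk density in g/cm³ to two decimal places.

Porosity at depth: phi = 0.48·exp(−0.344×5.4) = 0.48×0.1560 = 0.0749
Bulk density: ρ_b = (1−phi)ρ_g + phi·ρ_f = 0.9251×2.7 + 0.0749×1.08
       = 2.498 + 0.081 = 2.579 g/cm³

2.58 g/cm³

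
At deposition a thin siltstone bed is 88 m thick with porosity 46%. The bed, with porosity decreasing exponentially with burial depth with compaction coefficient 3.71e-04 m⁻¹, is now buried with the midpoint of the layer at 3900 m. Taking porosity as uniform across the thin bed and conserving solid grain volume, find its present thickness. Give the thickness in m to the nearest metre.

53 m

Working in km (1 km = 1000 m; β in km⁻¹ = β in m⁻¹ × 1000):
Porosity at 3.9 km: φ = 0.46·exp(−0.371×3.9) = 0.1082
Solid-volume conservation: h(1−φ) = h₀(1−φ₀) ⇒ h = h₀·(1−φ₀)/(1−φ)
h = 0.088 × (1 − 0.46)/(1 − 0.1082) = 0.088 × 0.6055 = 0.0533 km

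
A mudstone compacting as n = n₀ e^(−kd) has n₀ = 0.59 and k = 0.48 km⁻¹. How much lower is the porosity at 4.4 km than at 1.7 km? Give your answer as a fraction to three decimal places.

n(1.7) = 0.59·e^(−0.48×1.7) = 0.2609
n(4.4) = 0.59·e^(−0.48×4.4) = 0.0714
Δn = 0.2609 − 0.0714 = 0.1895

0.190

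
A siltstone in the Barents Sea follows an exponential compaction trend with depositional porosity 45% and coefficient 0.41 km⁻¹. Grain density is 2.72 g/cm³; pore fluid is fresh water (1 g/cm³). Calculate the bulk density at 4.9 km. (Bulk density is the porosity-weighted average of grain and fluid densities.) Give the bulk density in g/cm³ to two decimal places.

2.62 g/cm³

Porosity at depth: φ = 0.45·exp(−0.41×4.9) = 0.45×0.1341 = 0.0604
Bulk density: ρ_b = (1−φ)ρ_g + φ·ρ_f = 0.9396×2.72 + 0.0604×1
       = 2.556 + 0.060 = 2.616 g/cm³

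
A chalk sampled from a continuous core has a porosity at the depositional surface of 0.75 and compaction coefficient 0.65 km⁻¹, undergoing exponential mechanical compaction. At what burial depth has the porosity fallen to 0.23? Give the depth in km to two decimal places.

Invert Athy's law: d = ln(φ₀/φ) / c
d = ln(0.75/0.23) / 0.65 = ln(3.261) / 0.65 = 1.1820 / 0.65 = 1.818 km

1.82 km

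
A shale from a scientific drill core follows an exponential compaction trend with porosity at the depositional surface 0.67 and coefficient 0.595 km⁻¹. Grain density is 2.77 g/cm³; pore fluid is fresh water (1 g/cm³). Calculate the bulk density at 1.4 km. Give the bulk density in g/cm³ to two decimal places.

2.25 g/cm³

Porosity at depth: phi = 0.67·exp(−0.595×1.4) = 0.67×0.4347 = 0.2913
Bulk density: ρ_b = (1−phi)ρ_g + phi·ρ_f = 0.7087×2.77 + 0.2913×1
       = 1.963 + 0.291 = 2.254 g/cm³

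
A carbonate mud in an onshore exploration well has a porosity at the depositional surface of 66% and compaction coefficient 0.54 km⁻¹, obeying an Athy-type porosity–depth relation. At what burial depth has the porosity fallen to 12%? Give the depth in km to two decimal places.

3.16 km

Invert Athy's law: d = ln(n₀/n) / β
d = ln(0.66/0.12) / 0.54 = ln(5.5) / 0.54 = 1.7047 / 0.54 = 3.157 km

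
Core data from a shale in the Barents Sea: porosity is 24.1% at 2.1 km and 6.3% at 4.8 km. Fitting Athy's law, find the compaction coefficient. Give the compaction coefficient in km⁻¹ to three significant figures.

Athy: n(d) = n₀ e^(−βd) ⇒ n₁/n₂ = e^{β(d₂−d₁)} ⇒ β = ln(n₁/n₂)/(d₂−d₁)
β = ln(0.241/0.063) / (4.8 − 2.1) = ln(3.825) / 2.7 = 1.3417 / 2.7 = 0.4969 km⁻¹

0.497 km⁻¹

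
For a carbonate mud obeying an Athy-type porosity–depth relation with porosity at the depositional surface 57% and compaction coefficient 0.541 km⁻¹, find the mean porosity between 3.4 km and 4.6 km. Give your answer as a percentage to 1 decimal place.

6.7%

⟨n⟩ = (1/(z₂−z₁)) ∫ n₀ e^(−kz) dz = n₀·(e^(−k·z₁) − e^(−k·z₂)) / (k·(z₂−z₁))
e^(−0.541×3.4) = 0.1589; e^(−0.541×4.6) = 0.0830
⟨n⟩ = 0.57 × (0.1589 − 0.0830) / (0.541 × 1.2) = 0.57 × 0.1169 = 0.0666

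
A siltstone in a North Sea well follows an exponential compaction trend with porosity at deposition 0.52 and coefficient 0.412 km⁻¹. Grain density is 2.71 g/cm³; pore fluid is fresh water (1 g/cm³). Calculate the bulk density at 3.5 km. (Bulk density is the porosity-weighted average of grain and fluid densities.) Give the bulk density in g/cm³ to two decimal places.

Porosity at depth: phi = 0.52·exp(−0.412×3.5) = 0.52×0.2365 = 0.1230
Bulk density: ρ_b = (1−phi)ρ_g + phi·ρ_f = 0.8770×2.71 + 0.1230×1
       = 2.377 + 0.123 = 2.500 g/cm³

2.50 g/cm³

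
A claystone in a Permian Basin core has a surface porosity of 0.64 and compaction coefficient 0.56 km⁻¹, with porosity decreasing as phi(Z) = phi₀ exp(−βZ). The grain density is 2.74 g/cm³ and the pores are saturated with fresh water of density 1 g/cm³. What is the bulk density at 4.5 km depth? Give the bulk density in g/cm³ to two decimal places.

2.65 g/cm³

Porosity at depth: phi = 0.64·exp(−0.56×4.5) = 0.64×0.0805 = 0.0515
Bulk density: ρ_b = (1−phi)ρ_g + phi·ρ_f = 0.9485×2.74 + 0.0515×1
       = 2.599 + 0.051 = 2.650 g/cm³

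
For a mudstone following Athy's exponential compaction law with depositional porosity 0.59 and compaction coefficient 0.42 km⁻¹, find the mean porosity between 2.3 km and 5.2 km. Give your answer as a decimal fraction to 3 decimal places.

0.130

⟨φ⟩ = (1/(Z₂−Z₁)) ∫ φ₀ e^(−kZ) dZ = φ₀·(e^(−k·Z₁) − e^(−k·Z₂)) / (k·(Z₂−Z₁))
e^(−0.42×2.3) = 0.3806; e^(−0.42×5.2) = 0.1126
⟨φ⟩ = 0.59 × (0.3806 − 0.1126) / (0.42 × 2.9) = 0.59 × 0.2200 = 0.1298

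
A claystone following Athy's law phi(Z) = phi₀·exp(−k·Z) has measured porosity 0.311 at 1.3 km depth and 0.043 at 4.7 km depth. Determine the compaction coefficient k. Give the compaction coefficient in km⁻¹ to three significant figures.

Athy: phi(Z) = phi₀ e^(−kZ) ⇒ phi₁/phi₂ = e^{k(Z₂−Z₁)} ⇒ k = ln(phi₁/phi₂)/(Z₂−Z₁)
k = ln(0.311/0.043) / (4.7 − 1.3) = ln(7.233) / 3.4 = 1.9786 / 3.4 = 0.5819 km⁻¹

0.582 km⁻¹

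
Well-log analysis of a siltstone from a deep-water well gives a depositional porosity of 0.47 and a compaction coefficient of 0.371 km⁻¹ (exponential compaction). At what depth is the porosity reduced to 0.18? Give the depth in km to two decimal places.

Invert Athy's law: z = ln(phi₀/phi) / k
z = ln(0.47/0.18) / 0.371 = ln(2.611) / 0.371 = 0.9598 / 0.371 = 2.587 km

2.59 km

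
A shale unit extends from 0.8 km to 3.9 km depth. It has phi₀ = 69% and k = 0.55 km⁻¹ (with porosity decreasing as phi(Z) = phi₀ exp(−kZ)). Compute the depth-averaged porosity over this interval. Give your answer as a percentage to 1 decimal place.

⟨phi⟩ = (1/(Z₂−Z₁)) ∫ phi₀ e^(−kZ) dZ = phi₀·(e^(−k·Z₁) − e^(−k·Z₂)) / (k·(Z₂−Z₁))
e^(−0.55×0.8) = 0.6440; e^(−0.55×3.9) = 0.1171
⟨phi⟩ = 0.69 × (0.6440 − 0.1171) / (0.55 × 3.1) = 0.69 × 0.3091 = 0.2133

21.3%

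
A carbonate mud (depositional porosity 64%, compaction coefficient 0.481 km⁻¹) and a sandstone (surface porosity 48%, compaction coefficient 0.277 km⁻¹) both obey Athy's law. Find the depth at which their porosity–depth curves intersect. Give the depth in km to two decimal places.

1.41 km

Set φ₀ₐ e^(−βₐd) = φ₀ᵦ e^(−βᵦd) ⇒ ln(φ₀ₐ/φ₀ᵦ) = (βₐ − βᵦ)·d
d = ln(0.64/0.48) / (0.481 − 0.277) = 0.2877 / 0.204 = 1.410 km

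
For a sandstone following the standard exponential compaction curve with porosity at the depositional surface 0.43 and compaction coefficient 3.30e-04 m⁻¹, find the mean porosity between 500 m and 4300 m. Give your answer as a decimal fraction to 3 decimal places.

0.208

Working in km (1 km = 1000 m; β in km⁻¹ = β in m⁻¹ × 1000):
⟨phi⟩ = (1/(d₂−d₁)) ∫ phi₀ e^(−βd) dd = phi₀·(e^(−β·d₁) − e^(−β·d₂)) / (β·(d₂−d₁))
e^(−0.33×0.5) = 0.8479; e^(−0.33×4.3) = 0.2420
⟨phi⟩ = 0.43 × (0.8479 − 0.2420) / (0.33 × 3.8) = 0.43 × 0.4832 = 0.2078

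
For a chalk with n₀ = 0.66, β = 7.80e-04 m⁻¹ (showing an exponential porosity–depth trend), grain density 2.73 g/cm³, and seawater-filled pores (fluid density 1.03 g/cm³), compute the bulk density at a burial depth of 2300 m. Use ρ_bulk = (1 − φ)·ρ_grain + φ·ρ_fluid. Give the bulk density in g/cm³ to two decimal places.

Working in km (1 km = 1000 m; β in km⁻¹ = β in m⁻¹ × 1000):
Porosity at depth: n = 0.66·exp(−0.78×2.3) = 0.66×0.1663 = 0.1098
Bulk density: ρ_b = (1−n)ρ_g + n·ρ_f = 0.8902×2.73 + 0.1098×1.03
       = 2.430 + 0.113 = 2.543 g/cm³

2.54 g/cm³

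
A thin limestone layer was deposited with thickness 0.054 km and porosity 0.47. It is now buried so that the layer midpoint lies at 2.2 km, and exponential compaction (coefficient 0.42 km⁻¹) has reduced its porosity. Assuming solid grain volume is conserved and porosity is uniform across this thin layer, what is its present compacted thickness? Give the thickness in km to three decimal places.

Porosity at 2.2 km: n = 0.47·exp(−0.42×2.2) = 0.1866
Solid-volume conservation: h(1−n) = h₀(1−n₀) ⇒ h = h₀·(1−n₀)/(1−n)
h = 0.054 × (1 − 0.47)/(1 − 0.1866) = 0.054 × 0.6516 = 0.0352 km

0.035 km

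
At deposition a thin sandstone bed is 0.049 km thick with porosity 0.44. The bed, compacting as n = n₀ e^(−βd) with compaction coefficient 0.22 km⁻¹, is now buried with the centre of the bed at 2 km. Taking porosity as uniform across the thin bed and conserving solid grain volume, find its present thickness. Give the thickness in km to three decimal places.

Porosity at 2 km: n = 0.44·exp(−0.22×2) = 0.2834
Solid-volume conservation: h(1−n) = h₀(1−n₀) ⇒ h = h₀·(1−n₀)/(1−n)
h = 0.049 × (1 − 0.44)/(1 − 0.2834) = 0.049 × 0.7814 = 0.0383 km

0.038 km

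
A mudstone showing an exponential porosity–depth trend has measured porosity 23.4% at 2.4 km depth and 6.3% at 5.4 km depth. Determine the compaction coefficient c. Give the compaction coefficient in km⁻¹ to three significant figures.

0.437 km⁻¹

Athy: n(z) = n₀ e^(−cz) ⇒ n₁/n₂ = e^{c(z₂−z₁)} ⇒ c = ln(n₁/n₂)/(z₂−z₁)
c = ln(0.234/0.063) / (5.4 − 2.4) = ln(3.714) / 3 = 1.3122 / 3 = 0.4374 km⁻¹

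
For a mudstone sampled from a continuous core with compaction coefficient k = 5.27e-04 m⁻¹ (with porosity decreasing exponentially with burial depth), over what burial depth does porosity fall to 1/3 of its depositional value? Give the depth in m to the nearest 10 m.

2080 m

Working in km (1 km = 1000 m; k in km⁻¹ = k in m⁻¹ × 1000):
φ/φ₀ = 1/3 ⇒ exp(−k·d) = 1/3 ⇒ d = ln(3) / k
d = 1.0986 / 0.527 = 2.085 km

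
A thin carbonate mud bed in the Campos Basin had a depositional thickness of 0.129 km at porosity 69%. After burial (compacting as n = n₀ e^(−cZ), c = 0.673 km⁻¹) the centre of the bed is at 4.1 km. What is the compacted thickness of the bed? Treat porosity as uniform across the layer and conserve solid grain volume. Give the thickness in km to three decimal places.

Porosity at 4.1 km: n = 0.69·exp(−0.673×4.1) = 0.0437
Solid-volume conservation: h(1−n) = h₀(1−n₀) ⇒ h = h₀·(1−n₀)/(1−n)
h = 0.129 × (1 − 0.69)/(1 − 0.0437) = 0.129 × 0.3242 = 0.0418 km

0.042 km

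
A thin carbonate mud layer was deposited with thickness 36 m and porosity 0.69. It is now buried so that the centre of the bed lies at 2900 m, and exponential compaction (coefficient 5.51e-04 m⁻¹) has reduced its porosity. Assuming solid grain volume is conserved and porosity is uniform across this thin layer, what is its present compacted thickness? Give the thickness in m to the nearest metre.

Working in km (1 km = 1000 m; c in km⁻¹ = c in m⁻¹ × 1000):
Porosity at 2.9 km: φ = 0.69·exp(−0.551×2.9) = 0.1396
Solid-volume conservation: h(1−φ) = h₀(1−φ₀) ⇒ h = h₀·(1−φ₀)/(1−φ)
h = 0.036 × (1 − 0.69)/(1 − 0.1396) = 0.036 × 0.3603 = 0.0130 km

13 m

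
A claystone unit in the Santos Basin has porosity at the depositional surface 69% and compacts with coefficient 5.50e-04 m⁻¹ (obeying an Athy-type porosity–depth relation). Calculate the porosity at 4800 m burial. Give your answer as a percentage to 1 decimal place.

4.9%

Working in km (1 km = 1000 m; β in km⁻¹ = β in m⁻¹ × 1000):
φ = φ₀·exp(−β·Z) = 0.69 × exp(−0.55 × 4.8) = 0.69 × exp(−2.64)
  = 0.69 × 0.0714 = 0.0492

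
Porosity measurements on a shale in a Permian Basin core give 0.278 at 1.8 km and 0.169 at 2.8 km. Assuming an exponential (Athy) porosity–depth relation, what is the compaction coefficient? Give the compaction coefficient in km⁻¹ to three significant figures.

Athy: n(d) = n₀ e^(−kd) ⇒ n₁/n₂ = e^{k(d₂−d₁)} ⇒ k = ln(n₁/n₂)/(d₂−d₁)
k = ln(0.278/0.169) / (2.8 − 1.8) = ln(1.645) / 1 = 0.4977 / 1 = 0.4977 km⁻¹

0.498 km⁻¹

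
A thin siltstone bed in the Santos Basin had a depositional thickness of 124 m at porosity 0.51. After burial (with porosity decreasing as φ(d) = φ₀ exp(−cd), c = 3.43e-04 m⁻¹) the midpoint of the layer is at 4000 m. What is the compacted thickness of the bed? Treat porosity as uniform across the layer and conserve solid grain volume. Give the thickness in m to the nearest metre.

70 m

Working in km (1 km = 1000 m; c in km⁻¹ = c in m⁻¹ × 1000):
Porosity at 4 km: φ = 0.51·exp(−0.343×4) = 0.1293
Solid-volume conservation: h(1−φ) = h₀(1−φ₀) ⇒ h = h₀·(1−φ₀)/(1−φ)
h = 0.124 × (1 − 0.51)/(1 − 0.1293) = 0.124 × 0.5628 = 0.0698 km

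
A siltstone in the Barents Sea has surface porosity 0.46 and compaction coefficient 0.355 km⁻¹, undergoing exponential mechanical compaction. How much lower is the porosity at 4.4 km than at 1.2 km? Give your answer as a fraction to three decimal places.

0.204

n(1.2) = 0.46·e^(−0.355×1.2) = 0.3004
n(4.4) = 0.46·e^(−0.355×4.4) = 0.0965
Δn = 0.3004 − 0.0965 = 0.2040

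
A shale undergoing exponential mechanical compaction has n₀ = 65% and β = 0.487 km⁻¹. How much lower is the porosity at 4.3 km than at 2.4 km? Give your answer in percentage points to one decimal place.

12.2 percentage points

n(2.4) = 0.65·e^(−0.487×2.4) = 0.2020
n(4.3) = 0.65·e^(−0.487×4.3) = 0.0801
Δn = 0.2020 − 0.0801 = 0.1219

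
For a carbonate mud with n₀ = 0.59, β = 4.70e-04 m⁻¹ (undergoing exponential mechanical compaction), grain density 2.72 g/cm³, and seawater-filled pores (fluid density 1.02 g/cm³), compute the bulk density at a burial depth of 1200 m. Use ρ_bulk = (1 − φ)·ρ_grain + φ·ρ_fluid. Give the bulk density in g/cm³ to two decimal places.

2.15 g/cm³

Working in km (1 km = 1000 m; β in km⁻¹ = β in m⁻¹ × 1000):
Porosity at depth: n = 0.59·exp(−0.47×1.2) = 0.59×0.5689 = 0.3357
Bulk density: ρ_b = (1−n)ρ_g + n·ρ_f = 0.6643×2.72 + 0.3357×1.02
       = 1.807 + 0.342 = 2.149 g/cm³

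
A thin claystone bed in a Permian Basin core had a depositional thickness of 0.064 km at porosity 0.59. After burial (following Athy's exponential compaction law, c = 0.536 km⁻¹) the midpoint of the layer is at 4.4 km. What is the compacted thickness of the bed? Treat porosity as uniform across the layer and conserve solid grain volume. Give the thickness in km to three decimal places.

0.028 km

Porosity at 4.4 km: n = 0.59·exp(−0.536×4.4) = 0.0558
Solid-volume conservation: h(1−n) = h₀(1−n₀) ⇒ h = h₀·(1−n₀)/(1−n)
h = 0.064 × (1 − 0.59)/(1 − 0.0558) = 0.064 × 0.4342 = 0.0278 km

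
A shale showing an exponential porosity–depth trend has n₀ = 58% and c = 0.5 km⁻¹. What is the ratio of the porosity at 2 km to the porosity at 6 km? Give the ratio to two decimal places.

n(z₁)/n(z₂) = e^(−c·z₁)/e^(−c·z₂) = e^{c(z₂−z₁)}
= exp(0.5 × 4) = exp(2) = 7.3891

7.39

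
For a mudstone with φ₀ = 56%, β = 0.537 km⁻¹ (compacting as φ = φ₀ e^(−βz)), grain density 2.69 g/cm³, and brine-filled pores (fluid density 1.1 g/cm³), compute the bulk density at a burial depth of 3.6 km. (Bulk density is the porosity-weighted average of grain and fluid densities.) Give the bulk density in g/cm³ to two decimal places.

Porosity at depth: φ = 0.56·exp(−0.537×3.6) = 0.56×0.1447 = 0.0810
Bulk density: ρ_b = (1−φ)ρ_g + φ·ρ_f = 0.9190×2.69 + 0.0810×1.1
       = 2.472 + 0.089 = 2.561 g/cm³

2.56 g/cm³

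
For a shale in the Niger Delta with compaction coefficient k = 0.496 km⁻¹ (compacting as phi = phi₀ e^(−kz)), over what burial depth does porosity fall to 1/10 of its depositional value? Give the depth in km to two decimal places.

phi/phi₀ = 1/10 ⇒ exp(−k·z) = 1/10 ⇒ z = ln(10) / k
z = 2.3026 / 0.496 = 4.642 km

4.64 km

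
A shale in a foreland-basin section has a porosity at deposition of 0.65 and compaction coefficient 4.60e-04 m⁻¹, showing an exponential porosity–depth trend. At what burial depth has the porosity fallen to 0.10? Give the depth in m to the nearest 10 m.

4070 m

Working in km (1 km = 1000 m; c in km⁻¹ = c in m⁻¹ × 1000):
Invert Athy's law: d = ln(φ₀/φ) / c
d = ln(0.65/0.1) / 0.46 = ln(6.5) / 0.46 = 1.8718 / 0.46 = 4.069 km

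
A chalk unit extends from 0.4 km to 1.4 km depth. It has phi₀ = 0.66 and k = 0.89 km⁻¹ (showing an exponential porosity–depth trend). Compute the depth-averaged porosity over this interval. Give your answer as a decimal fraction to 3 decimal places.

⟨phi⟩ = (1/(Z₂−Z₁)) ∫ phi₀ e^(−kZ) dZ = phi₀·(e^(−k·Z₁) − e^(−k·Z₂)) / (k·(Z₂−Z₁))
e^(−0.89×0.4) = 0.7005; e^(−0.89×1.4) = 0.2877
⟨phi⟩ = 0.66 × (0.7005 − 0.2877) / (0.89 × 1) = 0.66 × 0.4638 = 0.3061

0.306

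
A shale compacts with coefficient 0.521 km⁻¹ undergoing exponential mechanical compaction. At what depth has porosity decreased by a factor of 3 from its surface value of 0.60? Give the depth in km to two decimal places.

n/n₀ = 1/3 ⇒ exp(−c·d) = 1/3 ⇒ d = ln(3) / c
d = 1.0986 / 0.521 = 2.109 km

2.11 km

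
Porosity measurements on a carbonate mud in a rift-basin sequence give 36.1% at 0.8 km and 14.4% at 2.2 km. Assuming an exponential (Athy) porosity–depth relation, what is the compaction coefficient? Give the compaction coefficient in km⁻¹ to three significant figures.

0.656 km⁻¹

Athy: φ(z) = φ₀ e^(−kz) ⇒ φ₁/φ₂ = e^{k(z₂−z₁)} ⇒ k = ln(φ₁/φ₂)/(z₂−z₁)
k = ln(0.361/0.144) / (2.2 − 0.8) = ln(2.507) / 1.4 = 0.9191 / 1.4 = 0.6565 km⁻¹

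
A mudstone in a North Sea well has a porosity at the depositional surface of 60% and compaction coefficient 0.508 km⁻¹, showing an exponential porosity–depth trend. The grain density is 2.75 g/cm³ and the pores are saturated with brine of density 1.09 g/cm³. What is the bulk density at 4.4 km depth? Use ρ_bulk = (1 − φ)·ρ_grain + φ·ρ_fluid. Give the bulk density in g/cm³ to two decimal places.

Porosity at depth: φ = 0.6·exp(−0.508×4.4) = 0.6×0.1070 = 0.0642
Bulk density: ρ_b = (1−φ)ρ_g + φ·ρ_f = 0.9358×2.75 + 0.0642×1.09
       = 2.573 + 0.070 = 2.643 g/cm³

2.64 g/cm³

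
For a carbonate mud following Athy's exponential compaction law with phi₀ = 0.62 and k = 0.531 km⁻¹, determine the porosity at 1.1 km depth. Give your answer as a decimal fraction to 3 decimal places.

phi = phi₀·exp(−k·d) = 0.62 × exp(−0.531 × 1.1) = 0.62 × exp(−0.5841)
  = 0.62 × 0.5576 = 0.3457

0.346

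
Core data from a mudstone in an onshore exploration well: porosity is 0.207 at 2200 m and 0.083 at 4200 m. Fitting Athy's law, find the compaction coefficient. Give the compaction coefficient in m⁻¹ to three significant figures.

0.000457 m⁻¹

Working in km (1 km = 1000 m; β in km⁻¹ = β in m⁻¹ × 1000):
Athy: φ(d) = φ₀ e^(−βd) ⇒ φ₁/φ₂ = e^{β(d₂−d₁)} ⇒ β = ln(φ₁/φ₂)/(d₂−d₁)
β = ln(0.207/0.083) / (4.2 − 2.2) = ln(2.494) / 2 = 0.9139 / 2 = 0.4569 km⁻¹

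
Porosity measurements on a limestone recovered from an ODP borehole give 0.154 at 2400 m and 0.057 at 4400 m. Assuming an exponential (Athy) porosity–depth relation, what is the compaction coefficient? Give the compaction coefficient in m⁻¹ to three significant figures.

0.000497 m⁻¹

Working in km (1 km = 1000 m; k in km⁻¹ = k in m⁻¹ × 1000):
Athy: n(Z) = n₀ e^(−kZ) ⇒ n₁/n₂ = e^{k(Z₂−Z₁)} ⇒ k = ln(n₁/n₂)/(Z₂−Z₁)
k = ln(0.154/0.057) / (4.4 − 2.4) = ln(2.702) / 2 = 0.9939 / 2 = 0.497 km⁻¹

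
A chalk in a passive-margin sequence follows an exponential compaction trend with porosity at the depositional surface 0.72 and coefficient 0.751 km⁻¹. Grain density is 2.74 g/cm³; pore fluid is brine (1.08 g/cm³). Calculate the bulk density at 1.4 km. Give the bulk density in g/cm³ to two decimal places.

2.32 g/cm³

Porosity at depth: n = 0.72·exp(−0.751×1.4) = 0.72×0.3494 = 0.2516
Bulk density: ρ_b = (1−n)ρ_g + n·ρ_f = 0.7484×2.74 + 0.2516×1.08
       = 2.051 + 0.272 = 2.322 g/cm³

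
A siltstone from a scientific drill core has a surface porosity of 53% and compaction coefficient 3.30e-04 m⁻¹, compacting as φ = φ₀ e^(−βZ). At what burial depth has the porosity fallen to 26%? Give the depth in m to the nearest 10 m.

Working in km (1 km = 1000 m; β in km⁻¹ = β in m⁻¹ × 1000):
Invert Athy's law: Z = ln(φ₀/φ) / β
Z = ln(0.53/0.26) / 0.33 = ln(2.038) / 0.33 = 0.7122 / 0.33 = 2.158 km

2160 m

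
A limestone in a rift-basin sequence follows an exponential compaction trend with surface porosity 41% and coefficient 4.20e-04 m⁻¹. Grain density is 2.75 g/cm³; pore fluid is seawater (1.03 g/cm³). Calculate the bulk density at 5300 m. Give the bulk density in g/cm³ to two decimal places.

Working in km (1 km = 1000 m; β in km⁻¹ = β in m⁻¹ × 1000):
Porosity at depth: φ = 0.41·exp(−0.42×5.3) = 0.41×0.1080 = 0.0443
Bulk density: ρ_b = (1−φ)ρ_g + φ·ρ_f = 0.9557×2.75 + 0.0443×1.03
       = 2.628 + 0.046 = 2.674 g/cm³

2.67 g/cm³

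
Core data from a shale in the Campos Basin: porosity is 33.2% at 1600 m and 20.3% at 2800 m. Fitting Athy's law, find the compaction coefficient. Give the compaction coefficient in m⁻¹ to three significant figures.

0.000410 m⁻¹

Working in km (1 km = 1000 m; c in km⁻¹ = c in m⁻¹ × 1000):
Athy: phi(Z) = phi₀ e^(−cZ) ⇒ phi₁/phi₂ = e^{c(Z₂−Z₁)} ⇒ c = ln(phi₁/phi₂)/(Z₂−Z₁)
c = ln(0.332/0.203) / (2.8 − 1.6) = ln(1.635) / 1.2 = 0.4919 / 1.2 = 0.4099 km⁻¹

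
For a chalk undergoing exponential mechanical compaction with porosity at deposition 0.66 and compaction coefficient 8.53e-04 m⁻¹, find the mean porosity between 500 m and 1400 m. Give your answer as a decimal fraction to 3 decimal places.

Working in km (1 km = 1000 m; k in km⁻¹ = k in m⁻¹ × 1000):
⟨n⟩ = (1/(z₂−z₁)) ∫ n₀ e^(−kz) dz = n₀·(e^(−k·z₁) − e^(−k·z₂)) / (k·(z₂−z₁))
e^(−0.853×0.5) = 0.6528; e^(−0.853×1.4) = 0.3029
⟨n⟩ = 0.66 × (0.6528 − 0.3029) / (0.853 × 0.9) = 0.66 × 0.4557 = 0.3008

0.301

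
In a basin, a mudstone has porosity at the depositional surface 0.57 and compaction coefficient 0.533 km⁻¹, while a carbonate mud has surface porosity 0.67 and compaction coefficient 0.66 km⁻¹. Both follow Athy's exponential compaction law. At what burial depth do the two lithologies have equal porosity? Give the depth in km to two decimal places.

1.27 km

Set phi₀ₐ e^(−βₐz) = phi₀ᵦ e^(−βᵦz) ⇒ ln(phi₀ₐ/phi₀ᵦ) = (βₐ − βᵦ)·z
z = ln(0.57/0.67) / (0.533 − 0.66) = -0.1616 / -0.127 = 1.273 km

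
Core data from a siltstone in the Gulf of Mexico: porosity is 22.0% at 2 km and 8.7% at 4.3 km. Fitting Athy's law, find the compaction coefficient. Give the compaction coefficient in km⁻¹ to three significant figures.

0.403 km⁻¹

Athy: n(z) = n₀ e^(−kz) ⇒ n₁/n₂ = e^{k(z₂−z₁)} ⇒ k = ln(n₁/n₂)/(z₂−z₁)
k = ln(0.22/0.087) / (4.3 − 2) = ln(2.529) / 2.3 = 0.9277 / 2.3 = 0.4034 km⁻¹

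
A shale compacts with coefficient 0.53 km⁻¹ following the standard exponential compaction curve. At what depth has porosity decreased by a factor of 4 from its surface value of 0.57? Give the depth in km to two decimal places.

n/n₀ = 1/4 ⇒ exp(−k·Z) = 1/4 ⇒ Z = ln(4) / k
Z = 1.3863 / 0.53 = 2.616 km

2.62 km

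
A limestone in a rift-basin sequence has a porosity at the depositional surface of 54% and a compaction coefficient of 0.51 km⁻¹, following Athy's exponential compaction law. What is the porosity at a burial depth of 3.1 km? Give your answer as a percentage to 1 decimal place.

n = n₀·exp(−c·Z) = 0.54 × exp(−0.51 × 3.1) = 0.54 × exp(−1.581)
  = 0.54 × 0.2058 = 0.1111

11.1%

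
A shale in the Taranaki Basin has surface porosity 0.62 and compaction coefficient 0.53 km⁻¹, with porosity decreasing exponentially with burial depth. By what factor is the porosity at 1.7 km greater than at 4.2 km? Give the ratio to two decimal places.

3.76

phi(Z₁)/phi(Z₂) = e^(−c·Z₁)/e^(−c·Z₂) = e^{c(Z₂−Z₁)}
= exp(0.53 × 2.5) = exp(1.325) = 3.7622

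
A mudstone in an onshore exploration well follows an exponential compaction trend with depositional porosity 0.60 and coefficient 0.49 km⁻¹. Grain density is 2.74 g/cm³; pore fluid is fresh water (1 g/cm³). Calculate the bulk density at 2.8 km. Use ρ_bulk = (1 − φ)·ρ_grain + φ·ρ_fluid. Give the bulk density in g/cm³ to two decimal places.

Porosity at depth: φ = 0.6·exp(−0.49×2.8) = 0.6×0.2536 = 0.1522
Bulk density: ρ_b = (1−φ)ρ_g + φ·ρ_f = 0.8478×2.74 + 0.1522×1
       = 2.323 + 0.152 = 2.475 g/cm³

2.48 g/cm³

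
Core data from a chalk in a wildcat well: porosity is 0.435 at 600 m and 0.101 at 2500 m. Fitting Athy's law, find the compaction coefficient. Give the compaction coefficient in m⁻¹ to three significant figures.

Working in km (1 km = 1000 m; k in km⁻¹ = k in m⁻¹ × 1000):
Athy: φ(z) = φ₀ e^(−kz) ⇒ φ₁/φ₂ = e^{k(z₂−z₁)} ⇒ k = ln(φ₁/φ₂)/(z₂−z₁)
k = ln(0.435/0.101) / (2.5 − 0.6) = ln(4.307) / 1.9 = 1.4602 / 1.9 = 0.7685 km⁻¹

0.000769 m⁻¹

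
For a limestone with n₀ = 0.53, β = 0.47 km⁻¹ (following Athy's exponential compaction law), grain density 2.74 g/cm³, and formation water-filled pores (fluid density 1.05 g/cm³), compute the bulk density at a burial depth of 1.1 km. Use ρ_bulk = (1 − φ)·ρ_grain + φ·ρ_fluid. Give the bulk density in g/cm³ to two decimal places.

Porosity at depth: n = 0.53·exp(−0.47×1.1) = 0.53×0.5963 = 0.3160
Bulk density: ρ_b = (1−n)ρ_g + n·ρ_f = 0.6840×2.74 + 0.3160×1.05
       = 1.874 + 0.332 = 2.206 g/cm³

2.21 g/cm³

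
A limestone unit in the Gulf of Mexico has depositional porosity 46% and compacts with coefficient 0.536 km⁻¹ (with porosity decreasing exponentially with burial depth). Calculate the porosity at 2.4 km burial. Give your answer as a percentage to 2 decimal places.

12.71%

phi = phi₀·exp(−c·Z) = 0.46 × exp(−0.536 × 2.4) = 0.46 × exp(−1.286)
  = 0.46 × 0.2763 = 0.1271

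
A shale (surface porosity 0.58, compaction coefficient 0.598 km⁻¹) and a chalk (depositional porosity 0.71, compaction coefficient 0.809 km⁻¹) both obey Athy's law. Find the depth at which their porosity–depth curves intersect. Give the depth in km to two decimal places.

Set n₀ₐ e^(−βₐd) = n₀ᵦ e^(−βᵦd) ⇒ ln(n₀ₐ/n₀ᵦ) = (βₐ − βᵦ)·d
d = ln(0.58/0.71) / (0.598 − 0.809) = -0.2022 / -0.211 = 0.958 km

0.96 km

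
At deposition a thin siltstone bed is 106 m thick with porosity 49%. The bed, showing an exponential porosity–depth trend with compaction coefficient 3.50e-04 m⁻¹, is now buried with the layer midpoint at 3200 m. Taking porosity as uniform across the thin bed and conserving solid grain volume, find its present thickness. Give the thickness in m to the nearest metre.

64 m

Working in km (1 km = 1000 m; c in km⁻¹ = c in m⁻¹ × 1000):
Porosity at 3.2 km: φ = 0.49·exp(−0.35×3.2) = 0.1599
Solid-volume conservation: h(1−φ) = h₀(1−φ₀) ⇒ h = h₀·(1−φ₀)/(1−φ)
h = 0.106 × (1 − 0.49)/(1 − 0.1599) = 0.106 × 0.6071 = 0.0643 km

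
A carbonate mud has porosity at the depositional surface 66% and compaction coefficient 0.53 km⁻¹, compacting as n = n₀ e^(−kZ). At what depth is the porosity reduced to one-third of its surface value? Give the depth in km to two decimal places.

2.07 km

n/n₀ = 1/3 ⇒ exp(−k·Z) = 1/3 ⇒ Z = ln(3) / k
Z = 1.0986 / 0.53 = 2.073 km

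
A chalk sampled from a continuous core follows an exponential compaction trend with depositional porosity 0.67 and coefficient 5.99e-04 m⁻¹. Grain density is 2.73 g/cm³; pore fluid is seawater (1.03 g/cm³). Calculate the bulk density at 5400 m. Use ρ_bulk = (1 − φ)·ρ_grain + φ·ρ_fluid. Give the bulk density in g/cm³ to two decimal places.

Working in km (1 km = 1000 m; k in km⁻¹ = k in m⁻¹ × 1000):
Porosity at depth: n = 0.67·exp(−0.599×5.4) = 0.67×0.0394 = 0.0264
Bulk density: ρ_b = (1−n)ρ_g + n·ρ_f = 0.9736×2.73 + 0.0264×1.03
       = 2.658 + 0.027 = 2.685 g/cm³

2.69 g/cm³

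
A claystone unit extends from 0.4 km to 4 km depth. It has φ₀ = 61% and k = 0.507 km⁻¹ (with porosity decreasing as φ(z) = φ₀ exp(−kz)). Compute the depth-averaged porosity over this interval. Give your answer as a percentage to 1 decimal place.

⟨φ⟩ = (1/(z₂−z₁)) ∫ φ₀ e^(−kz) dz = φ₀·(e^(−k·z₁) − e^(−k·z₂)) / (k·(z₂−z₁))
e^(−0.507×0.4) = 0.8164; e^(−0.507×4) = 0.1316
⟨φ⟩ = 0.61 × (0.8164 − 0.1316) / (0.507 × 3.6) = 0.61 × 0.3752 = 0.2289

22.9%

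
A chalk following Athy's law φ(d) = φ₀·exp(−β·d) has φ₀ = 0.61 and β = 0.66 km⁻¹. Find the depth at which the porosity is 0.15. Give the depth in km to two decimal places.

2.13 km

Invert Athy's law: d = ln(φ₀/φ) / β
d = ln(0.61/0.15) / 0.66 = ln(4.067) / 0.66 = 1.4028 / 0.66 = 2.125 km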